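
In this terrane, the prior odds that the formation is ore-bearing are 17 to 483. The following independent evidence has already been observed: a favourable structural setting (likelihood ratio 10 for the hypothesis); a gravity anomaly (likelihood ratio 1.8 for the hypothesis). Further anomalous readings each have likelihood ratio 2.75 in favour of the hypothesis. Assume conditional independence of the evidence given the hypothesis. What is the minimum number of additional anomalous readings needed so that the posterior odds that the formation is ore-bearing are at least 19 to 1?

Prior odds = 17/483.
Combined Bayes factor of the evidence already in hand = 10 × 1.8 = 18.
Odds after that evidence = (17/483) × 18 = 102/161.
Target odds = 19.
Need 2.75ⁿ ≥ 19 ÷ (102/161) = 3059/102.
2.75³ = 20.796875 falls short of 3059/102 but 2.75⁴ = 57.19140625 reaches it, so n = 4.

4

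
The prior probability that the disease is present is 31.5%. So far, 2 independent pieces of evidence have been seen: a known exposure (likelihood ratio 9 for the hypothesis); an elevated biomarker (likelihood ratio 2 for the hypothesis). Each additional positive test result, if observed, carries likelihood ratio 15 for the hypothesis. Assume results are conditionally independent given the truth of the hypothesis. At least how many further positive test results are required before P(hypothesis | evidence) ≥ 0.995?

2

Prior odds = 0.315/0.685 = 63/137.
Combined Bayes factor of the evidence already in hand = 9 × 2 = 18.
Odds after that evidence = (63/137) × 18 = 1134/137.
Target odds = 0.995/0.005 = 199.
Need 15ⁿ ≥ 199 ÷ (1134/137) = 27263/1134.
15¹ = 15 falls short of 27263/1134 but 15² = 225 reaches it, so n = 2.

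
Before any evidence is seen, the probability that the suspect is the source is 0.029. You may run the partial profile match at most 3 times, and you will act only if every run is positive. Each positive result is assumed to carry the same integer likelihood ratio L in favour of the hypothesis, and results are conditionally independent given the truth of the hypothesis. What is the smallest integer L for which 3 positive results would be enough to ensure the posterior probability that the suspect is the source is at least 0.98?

Prior odds = 0.029/0.971 = 29/971.
Target odds = 0.98/0.02 = 49.
Need L³ ≥ 49 ÷ (29/971) = 47579/29.
11³ = 1331 < 47579/29 ≤ 1728 = 12³, so L = 12.

12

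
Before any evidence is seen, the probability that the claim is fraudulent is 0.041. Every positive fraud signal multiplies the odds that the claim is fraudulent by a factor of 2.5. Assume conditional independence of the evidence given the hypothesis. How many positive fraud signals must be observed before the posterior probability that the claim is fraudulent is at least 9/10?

6

Prior odds = 0.041/0.959 = 41/959.
Likelihood ratio per positive fraud signal = 2.5.
Target posterior odds = 0.9/0.1 = 9.
Require 2.5ⁿ ≥ 9 ÷ (41/959) = 8631/41.
2.5⁵ = 97.65625 falls short of 8631/41 but 2.5⁶ = 244.140625 reaches it, so n = 6.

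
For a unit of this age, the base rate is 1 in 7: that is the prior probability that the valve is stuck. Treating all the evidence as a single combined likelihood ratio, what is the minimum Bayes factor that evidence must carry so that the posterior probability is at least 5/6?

30

Prior odds = (1/7)/(6/7) = 1/6.
Target odds = (5/6)/(1/6) = 5.
Required Bayes factor = 5 ÷ (1/6) = 30.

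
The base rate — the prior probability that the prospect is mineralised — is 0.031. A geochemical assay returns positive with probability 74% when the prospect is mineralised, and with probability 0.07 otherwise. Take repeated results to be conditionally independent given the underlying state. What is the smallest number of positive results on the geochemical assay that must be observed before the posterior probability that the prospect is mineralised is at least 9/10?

Prior odds: 0.031 ÷ 0.969 = 31/969.
Likelihood ratio of a positive result = 0.74/0.07 = 74/7.
Target odds: 0.9 ÷ 0.1 = 9.
Require (74/7)ⁿ ≥ 9 ÷ (31/969) = 8721/31.
(74/7)² = 5476/49 falls short of 8721/31 but (74/7)³ = 405224/343 reaches it, so n = 3.

3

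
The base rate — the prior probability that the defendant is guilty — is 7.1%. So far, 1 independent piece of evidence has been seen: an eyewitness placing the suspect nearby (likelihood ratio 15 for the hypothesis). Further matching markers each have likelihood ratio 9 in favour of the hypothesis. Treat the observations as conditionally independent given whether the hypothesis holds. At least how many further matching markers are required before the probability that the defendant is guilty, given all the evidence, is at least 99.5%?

3

Prior odds = 0.071/0.929 = 71/929.
Bayes factor of the evidence already in hand = 15.
Odds after that evidence = (71/929) × 15 = 1065/929.
Target odds = 0.995/0.005 = 199.
Need 9ⁿ ≥ 199 ÷ (1065/929) = 184871/1065.
9² = 81 falls short of 184871/1065 but 9³ = 729 reaches it, so n = 3.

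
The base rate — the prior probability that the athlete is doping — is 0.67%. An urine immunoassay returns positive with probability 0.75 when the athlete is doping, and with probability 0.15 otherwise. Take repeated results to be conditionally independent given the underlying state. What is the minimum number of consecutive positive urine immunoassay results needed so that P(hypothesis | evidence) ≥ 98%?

Prior odds: 0.0067 ÷ 0.9933 = 67/9933.
Likelihood ratio of a positive result = 0.75/0.15 = 5.
Target odds: 0.98 ÷ 0.02 = 49.
Require 5ⁿ ≥ 49 ÷ (67/9933) = 486717/67.
5⁵ = 3125 falls short of 486717/67 but 5⁶ = 15625 reaches it, so n = 6.

6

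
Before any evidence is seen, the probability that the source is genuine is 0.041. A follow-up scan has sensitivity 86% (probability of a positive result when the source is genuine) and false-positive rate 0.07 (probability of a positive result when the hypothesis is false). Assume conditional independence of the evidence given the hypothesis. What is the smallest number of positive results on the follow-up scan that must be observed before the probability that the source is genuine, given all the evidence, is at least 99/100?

Prior odds: 0.041 ÷ 0.959 = 41/959.
Likelihood ratio of a positive result = 0.86/0.07 = 86/7.
Target posterior odds = 0.99/0.01 = 99.
Require (86/7)ⁿ ≥ 99 ÷ (41/959) = 94941/41.
(86/7)³ = 636056/343 falls short of 94941/41 but (86/7)⁴ = 54700816/2401 reaches it, so n = 4.

4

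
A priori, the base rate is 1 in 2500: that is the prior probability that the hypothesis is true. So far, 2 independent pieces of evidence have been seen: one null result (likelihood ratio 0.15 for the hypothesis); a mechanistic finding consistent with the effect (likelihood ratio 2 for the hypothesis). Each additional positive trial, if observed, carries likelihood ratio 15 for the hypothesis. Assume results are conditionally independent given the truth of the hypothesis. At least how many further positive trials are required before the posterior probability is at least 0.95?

5

Prior odds = 0.0004/0.9996 = 1/2499.
Combined Bayes factor of the evidence already in hand = 0.15 × 2 = 0.3.
Odds after that evidence = (1/2499) × 0.3 = 1/8330.
Target odds = 0.95/0.05 = 19.
Need 15ⁿ ≥ 19 ÷ (1/8330) = 158270.
15⁴ = 50625 falls short of 158270 but 15⁵ = 759375 reaches it, so n = 5.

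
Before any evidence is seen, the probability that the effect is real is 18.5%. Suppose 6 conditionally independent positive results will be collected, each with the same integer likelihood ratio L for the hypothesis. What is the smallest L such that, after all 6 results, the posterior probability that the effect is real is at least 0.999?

Prior odds = 0.185/0.815 = 37/163.
Target odds = 0.999/0.001 = 999.
Need L⁶ ≥ 999 ÷ (37/163) = 4401.
4⁶ = 4096 < 4401 ≤ 15625 = 5⁶, so L = 5.

5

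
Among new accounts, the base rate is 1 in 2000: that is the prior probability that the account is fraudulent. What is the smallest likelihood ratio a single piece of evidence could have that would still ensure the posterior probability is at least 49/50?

Prior odds = 0.0005/0.9995 = 1/1999.
Target odds = 0.98/0.02 = 49.
Required Bayes factor = 49 ÷ (1/1999) = 97951.

97951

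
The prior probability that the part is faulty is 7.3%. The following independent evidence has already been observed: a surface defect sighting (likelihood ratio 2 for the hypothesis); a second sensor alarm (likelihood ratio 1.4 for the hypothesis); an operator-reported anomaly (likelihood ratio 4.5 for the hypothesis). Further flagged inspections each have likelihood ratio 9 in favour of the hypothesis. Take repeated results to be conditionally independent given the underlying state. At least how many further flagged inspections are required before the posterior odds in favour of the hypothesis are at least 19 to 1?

2

Prior odds = 0.073/0.927 = 73/927.
Combined Bayes factor of the evidence already in hand = 2 × 1.4 × 4.5 = 12.6.
Odds after that evidence = (73/927) × 12.6 = 511/515.
Target odds = 19.
Need 9ⁿ ≥ 19 ÷ (511/515) = 9785/511.
9¹ = 9 falls short of 9785/511 but 9² = 81 reaches it, so n = 2.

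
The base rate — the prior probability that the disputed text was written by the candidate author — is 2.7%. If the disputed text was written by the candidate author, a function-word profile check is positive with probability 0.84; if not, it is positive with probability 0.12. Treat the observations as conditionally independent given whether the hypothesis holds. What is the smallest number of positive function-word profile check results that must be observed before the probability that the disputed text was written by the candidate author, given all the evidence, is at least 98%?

Prior odds = 0.027/0.973 = 27/973.
Likelihood ratio of a positive = 0.84/0.12 = 7.
Target odds: 0.98 ÷ 0.02 = 49.
Need (27/973) × 7ⁿ ≥ 49, i.e. 7ⁿ ≥ 47677/27.
7³ = 343 falls short of 47677/27 but 7⁴ = 2401 reaches it, so n = 4.

4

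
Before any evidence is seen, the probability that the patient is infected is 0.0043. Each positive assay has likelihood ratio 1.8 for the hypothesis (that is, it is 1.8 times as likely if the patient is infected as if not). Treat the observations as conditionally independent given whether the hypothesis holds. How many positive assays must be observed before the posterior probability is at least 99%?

Prior odds: 0.0043 ÷ 0.9957 = 43/9957.
Likelihood ratio per positive assay = 1.8.
Target posterior odds = 0.99/0.01 = 99.
Require 1.8ⁿ ≥ 99 ÷ (43/9957) = 985743/43.
1.8¹⁷ ≈21859.1 falls short of 985743/43 but 1.8¹⁸ ≈39346.4 reaches it, so n = 18.

18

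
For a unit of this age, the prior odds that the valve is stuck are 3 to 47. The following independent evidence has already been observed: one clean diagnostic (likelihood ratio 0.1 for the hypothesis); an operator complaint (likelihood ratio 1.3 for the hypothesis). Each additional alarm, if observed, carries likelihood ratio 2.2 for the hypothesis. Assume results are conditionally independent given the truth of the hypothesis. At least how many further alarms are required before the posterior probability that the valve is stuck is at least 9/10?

9

Prior odds = 3/47.
Combined Bayes factor of the evidence already in hand = 0.1 × 1.3 = 0.13.
Odds after that evidence = (3/47) × 0.13 = 39/4700.
Target odds = 0.9/0.1 = 9.
Need 2.2ⁿ ≥ 9 ÷ (39/4700) = 14100/13.
2.2⁸ = 214358881/390625 falls short of 14100/13 but 2.2⁹ ≈1207.27 reaches it, so n = 9.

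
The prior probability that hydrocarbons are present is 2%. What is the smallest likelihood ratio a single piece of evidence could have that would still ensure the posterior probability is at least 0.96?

Prior odds = 0.02/0.98 = 1/49.
Target odds = 0.96/0.04 = 24.
Required Bayes factor = 24 ÷ (1/49) = 1176.

1176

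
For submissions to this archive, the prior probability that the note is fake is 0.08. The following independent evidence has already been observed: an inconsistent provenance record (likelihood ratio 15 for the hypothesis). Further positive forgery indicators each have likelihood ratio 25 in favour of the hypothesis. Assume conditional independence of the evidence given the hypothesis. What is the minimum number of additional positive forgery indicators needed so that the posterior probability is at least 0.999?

3

Prior odds = 0.08/0.92 = 2/23.
Bayes factor of the evidence already in hand = 15.
Odds after that evidence = (2/23) × 15 = 30/23.
Target odds = 0.999/0.001 = 999.
Need 25ⁿ ≥ 999 ÷ (30/23) = 765.9.
25² = 625 falls short of 765.9 but 25³ = 15625 reaches it, so n = 3.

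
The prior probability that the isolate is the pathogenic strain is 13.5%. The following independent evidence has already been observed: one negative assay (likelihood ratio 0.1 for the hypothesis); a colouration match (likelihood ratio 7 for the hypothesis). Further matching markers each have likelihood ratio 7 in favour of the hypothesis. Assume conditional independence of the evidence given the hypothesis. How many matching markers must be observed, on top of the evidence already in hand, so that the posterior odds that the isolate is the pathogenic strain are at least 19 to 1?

3

Prior odds = 0.135/0.865 = 27/173.
Combined Bayes factor of the evidence already in hand = 0.1 × 7 = 0.7.
Odds after that evidence = (27/173) × 0.7 = 189/1730.
Target odds = 19.
Need 7ⁿ ≥ 19 ÷ (189/1730) = 32870/189.
7² = 49 falls short of 32870/189 but 7³ = 343 reaches it, so n = 3.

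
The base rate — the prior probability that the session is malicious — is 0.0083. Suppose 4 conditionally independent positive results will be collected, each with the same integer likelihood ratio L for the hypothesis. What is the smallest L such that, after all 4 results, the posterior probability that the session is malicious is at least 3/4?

5

Prior odds = 0.0083/0.9917 = 83/9917.
Target odds = 0.75/0.25 = 3.
Need L⁴ ≥ 3 ÷ (83/9917) = 29751/83.
4⁴ = 256 < 29751/83 ≤ 625 = 5⁴, so L = 5.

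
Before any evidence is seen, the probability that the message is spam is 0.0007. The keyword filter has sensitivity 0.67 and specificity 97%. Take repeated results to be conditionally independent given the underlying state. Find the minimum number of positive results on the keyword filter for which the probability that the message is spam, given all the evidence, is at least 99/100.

4

Prior odds: 0.0007 ÷ 0.9993 = 7/9993.
False-positive rate = 1 − 0.97 = 0.03; likelihood ratio of a positive = 0.67/0.03 = 67/3.
Target posterior odds = 0.99/0.01 = 99.
Need (7/9993) × (67/3)ⁿ ≥ 99, i.e. (67/3)ⁿ ≥ 989307/7.
(67/3)³ = 300763/27 falls short of 989307/7 but (67/3)⁴ = 20151121/81 reaches it, so n = 4.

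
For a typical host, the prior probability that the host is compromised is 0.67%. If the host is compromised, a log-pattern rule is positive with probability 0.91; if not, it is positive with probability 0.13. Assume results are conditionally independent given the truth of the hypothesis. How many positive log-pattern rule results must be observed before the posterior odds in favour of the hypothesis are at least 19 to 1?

5

Prior odds = 0.0067/0.9933 = 67/9933.
Likelihood ratio of a positive = 0.91/0.13 = 7.
Target odds = 19.
Require 7ⁿ ≥ 19 ÷ (67/9933) = 188727/67.
7⁴ = 2401 falls short of 188727/67 but 7⁵ = 16807 reaches it, so n = 5.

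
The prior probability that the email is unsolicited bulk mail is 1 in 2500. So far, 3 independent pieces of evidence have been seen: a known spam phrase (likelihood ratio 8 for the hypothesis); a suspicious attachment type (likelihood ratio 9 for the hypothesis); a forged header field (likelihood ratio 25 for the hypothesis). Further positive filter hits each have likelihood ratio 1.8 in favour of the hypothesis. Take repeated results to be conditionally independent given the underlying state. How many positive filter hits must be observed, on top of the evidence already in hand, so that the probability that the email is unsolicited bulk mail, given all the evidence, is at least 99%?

9

Prior odds = 0.0004/0.9996 = 1/2499.
Combined Bayes factor of the evidence already in hand = 8 × 9 × 25 = 1800.
Odds after that evidence = (1/2499) × 1800 = 600/833.
Target odds = 0.99/0.01 = 99.
Need 1.8ⁿ ≥ 99 ÷ (600/833) = 137.445.
1.8⁸ = 43046721/390625 falls short of 137.445 but 1.8⁹ = 387420489/1953125 reaches it, so n = 9.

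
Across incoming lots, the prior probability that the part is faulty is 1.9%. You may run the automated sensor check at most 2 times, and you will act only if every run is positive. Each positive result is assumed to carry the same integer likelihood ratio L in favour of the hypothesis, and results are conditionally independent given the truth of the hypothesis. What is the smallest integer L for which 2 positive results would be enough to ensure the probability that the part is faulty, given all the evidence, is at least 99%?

Prior odds = 0.019/0.981 = 19/981.
Target odds = 0.99/0.01 = 99.
Need L² ≥ 99 ÷ (19/981) = 97119/19.
71² = 5041 < 97119/19 ≤ 5184 = 72², so L = 72.

72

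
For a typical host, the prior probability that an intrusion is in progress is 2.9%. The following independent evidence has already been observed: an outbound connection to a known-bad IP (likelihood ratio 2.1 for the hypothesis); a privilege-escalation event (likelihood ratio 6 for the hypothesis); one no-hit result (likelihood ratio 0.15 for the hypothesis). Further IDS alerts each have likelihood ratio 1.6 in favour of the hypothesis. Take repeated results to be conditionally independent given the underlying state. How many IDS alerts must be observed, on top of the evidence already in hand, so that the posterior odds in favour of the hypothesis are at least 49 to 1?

Prior odds = 0.029/0.971 = 29/971.
Combined Bayes factor of the evidence already in hand = 2.1 × 6 × 0.15 = 1.89.
Odds after that evidence = (29/971) × 1.89 = 5481/97100.
Target odds = 49.
Need 1.6ⁿ ≥ 49 ÷ (5481/97100) = 679700/783.
1.6¹⁴ ≈720.576 falls short of 679700/783 but 1.6¹⁵ ≈1152.92 reaches it, so n = 15.

15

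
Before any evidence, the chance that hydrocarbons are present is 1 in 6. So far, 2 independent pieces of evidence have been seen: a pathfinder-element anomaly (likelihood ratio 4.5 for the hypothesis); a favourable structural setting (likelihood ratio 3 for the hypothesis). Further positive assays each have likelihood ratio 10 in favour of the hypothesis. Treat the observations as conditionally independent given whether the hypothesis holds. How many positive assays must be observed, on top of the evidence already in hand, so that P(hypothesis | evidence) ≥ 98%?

2

Prior odds = (1/6)/(5/6) = 0.2.
Combined Bayes factor of the evidence already in hand = 4.5 × 3 = 13.5.
Odds after that evidence = 0.2 × 13.5 = 2.7.
Target odds = 0.98/0.02 = 49.
Need 10ⁿ ≥ 49 ÷ 2.7 = 490/27.
10¹ = 10 falls short of 490/27 but 10² = 100 reaches it, so n = 2.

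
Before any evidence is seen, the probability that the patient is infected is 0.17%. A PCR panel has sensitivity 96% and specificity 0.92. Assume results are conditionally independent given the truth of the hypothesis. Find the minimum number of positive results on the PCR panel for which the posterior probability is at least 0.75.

Prior odds: 0.0017 ÷ 0.9983 = 17/9983.
False-positive rate = 1 − 0.92 = 0.08; likelihood ratio of a positive = 0.96/0.08 = 12.
Target odds: 0.75 ÷ 0.25 = 3.
Need (17/9983) × 12ⁿ ≥ 3, i.e. 12ⁿ ≥ 29949/17.
12³ = 1728 falls short of 29949/17 but 12⁴ = 20736 reaches it, so n = 4.

4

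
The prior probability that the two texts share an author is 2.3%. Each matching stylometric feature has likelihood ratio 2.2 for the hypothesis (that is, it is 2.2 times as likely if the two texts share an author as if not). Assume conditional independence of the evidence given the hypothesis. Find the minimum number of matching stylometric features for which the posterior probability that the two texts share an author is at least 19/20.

9

Prior odds: 0.023 ÷ 0.977 = 23/977.
Likelihood ratio per matching stylometric feature = 2.2.
Target posterior odds = 0.95/0.05 = 19.
Require 2.2ⁿ ≥ 19 ÷ (23/977) = 18563/23.
2.2⁸ = 214358881/390625 falls short of 18563/23 but 2.2⁹ ≈1207.27 reaches it, so n = 9.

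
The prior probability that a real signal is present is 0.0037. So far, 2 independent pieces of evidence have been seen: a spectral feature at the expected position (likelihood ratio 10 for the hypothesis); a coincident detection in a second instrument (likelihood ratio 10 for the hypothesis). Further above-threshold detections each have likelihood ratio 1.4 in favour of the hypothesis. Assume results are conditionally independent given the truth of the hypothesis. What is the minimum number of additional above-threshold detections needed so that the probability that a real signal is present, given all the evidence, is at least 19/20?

12

Prior odds = 0.0037/0.9963 = 37/9963.
Combined Bayes factor of the evidence already in hand = 10 × 10 = 100.
Odds after that evidence = (37/9963) × 100 = 3700/9963.
Target odds = 0.95/0.05 = 19.
Need 1.4ⁿ ≥ 19 ÷ (3700/9963) = 189297/3700.
1.4¹¹ ≈40.4957 falls short of 189297/3700 but 1.4¹² ≈56.6939 reaches it, so n = 12.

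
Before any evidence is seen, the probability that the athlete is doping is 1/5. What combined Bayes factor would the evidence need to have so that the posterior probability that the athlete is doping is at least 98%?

Prior odds = 0.2/0.8 = 0.25.
Target odds = 0.98/0.02 = 49.
Required Bayes factor = 49 ÷ 0.25 = 196.

196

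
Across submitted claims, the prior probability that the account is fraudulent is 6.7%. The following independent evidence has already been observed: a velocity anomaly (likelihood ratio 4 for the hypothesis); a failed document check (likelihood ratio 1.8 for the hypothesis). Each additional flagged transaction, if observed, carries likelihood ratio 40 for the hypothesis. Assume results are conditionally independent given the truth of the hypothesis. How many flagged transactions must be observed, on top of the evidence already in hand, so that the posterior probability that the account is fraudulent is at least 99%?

2

Prior odds = 0.067/0.933 = 67/933.
Combined Bayes factor of the evidence already in hand = 4 × 1.8 = 7.2.
Odds after that evidence = (67/933) × 7.2 = 804/1555.
Target odds = 0.99/0.01 = 99.
Need 40ⁿ ≥ 99 ÷ (804/1555) = 51315/268.
40¹ = 40 falls short of 51315/268 but 40² = 1600 reaches it, so n = 2.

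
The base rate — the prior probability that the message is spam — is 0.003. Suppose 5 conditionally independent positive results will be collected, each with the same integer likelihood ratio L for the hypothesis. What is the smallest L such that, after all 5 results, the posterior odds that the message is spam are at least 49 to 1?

7

Prior odds = 0.003/0.997 = 3/997.
Target odds = 49.
Need L⁵ ≥ 49 ÷ (3/997) = 48853/3.
6⁵ = 7776 < 48853/3 ≤ 16807 = 7⁵, so L = 7.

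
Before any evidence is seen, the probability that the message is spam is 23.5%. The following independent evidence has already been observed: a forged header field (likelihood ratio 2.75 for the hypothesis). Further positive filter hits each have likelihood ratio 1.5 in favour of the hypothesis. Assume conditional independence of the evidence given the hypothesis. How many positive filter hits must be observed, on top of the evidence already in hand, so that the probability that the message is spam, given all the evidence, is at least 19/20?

8

Prior odds = 0.235/0.765 = 47/153.
Bayes factor of the evidence already in hand = 2.75.
Odds after that evidence = (47/153) × 2.75 = 517/612.
Target odds = 0.95/0.05 = 19.
Need 1.5ⁿ ≥ 19 ÷ (517/612) = 11628/517.
1.5⁷ = 17.0859375 falls short of 11628/517 but 1.5⁸ = 25.62890625 reaches it, so n = 8.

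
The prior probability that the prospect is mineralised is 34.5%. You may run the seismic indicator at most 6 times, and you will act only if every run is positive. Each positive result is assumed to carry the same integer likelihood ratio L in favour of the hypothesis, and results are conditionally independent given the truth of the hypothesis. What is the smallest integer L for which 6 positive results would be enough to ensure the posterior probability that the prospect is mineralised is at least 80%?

Prior odds = 0.345/0.655 = 69/131.
Target odds = 0.8/0.2 = 4.
Need L⁶ ≥ 4 ÷ (69/131) = 524/69.
1⁶ = 1 < 524/69 ≤ 64 = 2⁶, so L = 2.

2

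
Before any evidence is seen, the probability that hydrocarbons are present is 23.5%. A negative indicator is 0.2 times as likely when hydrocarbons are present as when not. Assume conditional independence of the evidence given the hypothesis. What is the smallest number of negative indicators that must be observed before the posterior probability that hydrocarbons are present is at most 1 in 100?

Prior odds: 0.235 ÷ 0.765 = 47/153.
Likelihood ratio per negative indicator = 0.2.
Target odds: 0.01 ÷ 0.99 = 1/99.
Need (47/153) × 0.2ⁿ ≤ 1/99, i.e. 0.2ⁿ ≤ 17/517.
0.2² = 0.04 is still above 17/517 but 0.2³ = 0.008 is at or below it, so n = 3.

3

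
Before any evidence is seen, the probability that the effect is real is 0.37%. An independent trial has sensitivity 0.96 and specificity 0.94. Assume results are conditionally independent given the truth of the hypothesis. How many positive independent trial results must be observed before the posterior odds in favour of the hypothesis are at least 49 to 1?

Prior odds = 0.0037/0.9963 = 37/9963.
False-positive rate = 1 − 0.94 = 0.06; likelihood ratio of a positive = 0.96/0.06 = 16.
Target odds = 49.
Require 16ⁿ ≥ 49 ÷ (37/9963) = 488187/37.
16³ = 4096 falls short of 488187/37 but 16⁴ = 65536 reaches it, so n = 4.

4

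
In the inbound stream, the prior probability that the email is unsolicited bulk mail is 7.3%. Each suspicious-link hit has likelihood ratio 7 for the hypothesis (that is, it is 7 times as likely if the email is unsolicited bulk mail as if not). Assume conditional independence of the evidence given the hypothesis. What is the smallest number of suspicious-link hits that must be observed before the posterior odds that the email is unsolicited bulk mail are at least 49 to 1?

4

Prior odds = 0.073/0.927 = 73/927.
Likelihood ratio per suspicious-link hit = 7.
Target odds = 49.
Need (73/927) × 7ⁿ ≥ 49, i.e. 7ⁿ ≥ 45423/73.
7³ = 343 falls short of 45423/73 but 7⁴ = 2401 reaches it, so n = 4.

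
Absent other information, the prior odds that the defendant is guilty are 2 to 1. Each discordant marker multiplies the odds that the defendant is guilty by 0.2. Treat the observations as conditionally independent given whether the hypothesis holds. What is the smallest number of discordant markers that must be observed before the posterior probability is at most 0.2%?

Prior odds = 2.
Likelihood ratio per discordant marker = 0.2.
Target odds: 0.002 ÷ 0.998 = 1/499.
Require 0.2ⁿ ≤ 1/499 ÷ 2 = 1/998.
0.2⁴ = 0.0016 is still above 1/998 but 0.2⁵ = 0.00032 is at or below it, so n = 5.

5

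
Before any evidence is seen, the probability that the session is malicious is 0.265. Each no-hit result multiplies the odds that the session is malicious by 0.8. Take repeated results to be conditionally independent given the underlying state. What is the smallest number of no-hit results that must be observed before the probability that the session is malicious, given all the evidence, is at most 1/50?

13

Prior odds: 0.265 ÷ 0.735 = 53/147.
Likelihood ratio per no-hit result = 0.8.
Target posterior odds = 0.02/0.98 = 1/49.
Need (53/147) × 0.8ⁿ ≤ 1/49, i.e. 0.8ⁿ ≤ 3/53.
0.8¹² = 16777216/244140625 is still above 3/53 but 0.8¹³ ≈0.0549756 is at or below it, so n = 13.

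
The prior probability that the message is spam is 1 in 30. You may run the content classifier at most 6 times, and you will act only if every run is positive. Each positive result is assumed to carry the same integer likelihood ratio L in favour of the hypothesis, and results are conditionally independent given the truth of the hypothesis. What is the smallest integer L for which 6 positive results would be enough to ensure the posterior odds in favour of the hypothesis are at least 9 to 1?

Prior odds = (1/30)/(29/30) = 1/29.
Target odds = 9.
Need L⁶ ≥ 9 ÷ (1/29) = 261.
2⁶ = 64 < 261 ≤ 729 = 3⁶, so L = 3.

3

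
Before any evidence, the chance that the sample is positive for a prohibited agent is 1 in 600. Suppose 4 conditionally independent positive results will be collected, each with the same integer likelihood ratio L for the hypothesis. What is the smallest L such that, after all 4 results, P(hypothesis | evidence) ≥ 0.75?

7

Prior odds = (1/600)/(599/600) = 1/599.
Target odds = 0.75/0.25 = 3.
Need L⁴ ≥ 3 ÷ (1/599) = 1797.
6⁴ = 1296 < 1797 ≤ 2401 = 7⁴, so L = 7.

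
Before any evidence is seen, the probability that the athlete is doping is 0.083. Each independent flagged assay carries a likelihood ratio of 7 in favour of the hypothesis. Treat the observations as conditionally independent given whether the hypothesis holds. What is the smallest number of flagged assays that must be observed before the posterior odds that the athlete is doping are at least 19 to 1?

Prior odds = 0.083/0.917 = 83/917.
Likelihood ratio per flagged assay = 7.
Target odds = 19.
Require 7ⁿ ≥ 19 ÷ (83/917) = 17423/83.
7² = 49 falls short of 17423/83 but 7³ = 343 reaches it, so n = 3.

3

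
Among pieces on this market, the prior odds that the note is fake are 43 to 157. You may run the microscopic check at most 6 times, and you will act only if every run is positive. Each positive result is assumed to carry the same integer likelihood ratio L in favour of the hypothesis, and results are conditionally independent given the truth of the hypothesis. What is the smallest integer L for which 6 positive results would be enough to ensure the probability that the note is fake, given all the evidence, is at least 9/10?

Prior odds = 43/157.
Target odds = 0.9/0.1 = 9.
Need L⁶ ≥ 9 ÷ (43/157) = 1413/43.
1⁶ = 1 < 1413/43 ≤ 64 = 2⁶, so L = 2.

2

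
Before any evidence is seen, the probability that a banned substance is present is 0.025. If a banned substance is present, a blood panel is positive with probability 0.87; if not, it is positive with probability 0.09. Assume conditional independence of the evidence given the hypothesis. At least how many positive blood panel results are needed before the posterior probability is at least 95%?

Prior odds: 0.025 ÷ 0.975 = 1/39.
Likelihood ratio of a positive = 0.87/0.09 = 29/3.
Target posterior odds = 0.95/0.05 = 19.
Require (29/3)ⁿ ≥ 19 ÷ (1/39) = 741.
(29/3)² = 841/9 falls short of 741 but (29/3)³ = 24389/27 reaches it, so n = 3.

3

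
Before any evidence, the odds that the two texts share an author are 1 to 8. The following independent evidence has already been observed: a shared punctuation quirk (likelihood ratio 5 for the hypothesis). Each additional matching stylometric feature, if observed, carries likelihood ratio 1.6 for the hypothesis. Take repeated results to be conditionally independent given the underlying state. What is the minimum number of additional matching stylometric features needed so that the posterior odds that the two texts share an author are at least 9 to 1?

Prior odds = 0.125.
Bayes factor of the evidence already in hand = 5.
Odds after that evidence = 0.125 × 5 = 0.625.
Target odds = 9.
Need 1.6ⁿ ≥ 9 ÷ 0.625 = 14.4.
1.6⁵ = 10.48576 falls short of 14.4 but 1.6⁶ = 262144/15625 reaches it, so n = 6.

6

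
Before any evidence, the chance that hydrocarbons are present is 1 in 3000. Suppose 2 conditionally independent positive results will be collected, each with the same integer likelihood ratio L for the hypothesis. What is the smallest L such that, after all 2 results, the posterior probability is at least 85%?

131

Prior odds = (1/3000)/(2999/3000) = 1/2999.
Target odds = 0.85/0.15 = 17/3.
Need L² ≥ 17/3 ÷ (1/2999) = 50983/3.
130² = 16900 < 50983/3 ≤ 17161 = 131², so L = 131.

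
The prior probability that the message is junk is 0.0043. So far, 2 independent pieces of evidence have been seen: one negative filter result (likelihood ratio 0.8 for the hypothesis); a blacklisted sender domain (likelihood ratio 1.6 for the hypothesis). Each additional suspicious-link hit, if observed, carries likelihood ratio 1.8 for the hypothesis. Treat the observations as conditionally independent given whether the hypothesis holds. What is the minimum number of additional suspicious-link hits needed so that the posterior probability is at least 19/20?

Prior odds = 0.0043/0.9957 = 43/9957.
Combined Bayes factor of the evidence already in hand = 0.8 × 1.6 = 1.28.
Odds after that evidence = (43/9957) × 1.28 = 1376/248925.
Target odds = 0.95/0.05 = 19.
Need 1.8ⁿ ≥ 19 ÷ (1376/248925) = 4729575/1376.
1.8¹³ ≈2082.3 falls short of 4729575/1376 but 1.8¹⁴ ≈3748.13 reaches it, so n = 14.

14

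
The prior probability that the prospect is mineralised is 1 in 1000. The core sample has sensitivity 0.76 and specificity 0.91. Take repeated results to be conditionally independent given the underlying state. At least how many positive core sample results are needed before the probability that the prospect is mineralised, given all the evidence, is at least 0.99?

6

Prior odds: 0.001 ÷ 0.999 = 1/999.
False-positive rate = 1 − 0.91 = 0.09; likelihood ratio of a positive = 0.76/0.09 = 76/9.
Target odds: 0.99 ÷ 0.01 = 99.
Require (76/9)ⁿ ≥ 99 ÷ (1/999) = 98901.
(76/9)⁵ ≈42939.3 falls short of 98901 but (76/9)⁶ ≈362599 reaches it, so n = 6.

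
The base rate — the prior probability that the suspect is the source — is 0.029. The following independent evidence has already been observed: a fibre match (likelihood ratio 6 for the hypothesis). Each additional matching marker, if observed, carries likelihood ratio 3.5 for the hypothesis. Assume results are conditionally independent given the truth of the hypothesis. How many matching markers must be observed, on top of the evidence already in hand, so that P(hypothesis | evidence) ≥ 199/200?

Prior odds = 0.029/0.971 = 29/971.
Bayes factor of the evidence already in hand = 6.
Odds after that evidence = (29/971) × 6 = 174/971.
Target odds = 0.995/0.005 = 199.
Need 3.5ⁿ ≥ 199 ÷ (174/971) = 193229/174.
3.5⁵ = 525.21875 falls short of 193229/174 but 3.5⁶ = 1838.265625 reaches it, so n = 6.

6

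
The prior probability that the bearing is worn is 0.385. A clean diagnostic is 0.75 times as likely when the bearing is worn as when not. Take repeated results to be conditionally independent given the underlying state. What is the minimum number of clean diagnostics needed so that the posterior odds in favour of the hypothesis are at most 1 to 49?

12

Prior odds = 0.385/0.615 = 77/123.
Likelihood ratio per clean diagnostic = 0.75.
Target odds = 1/49.
Require 0.75ⁿ ≤ 1/49 ÷ (77/123) = 123/3773.
0.75¹¹ = 177147/4194304 is still above 123/3773 but 0.75¹² = 531441/16777216 is at or below it, so n = 12.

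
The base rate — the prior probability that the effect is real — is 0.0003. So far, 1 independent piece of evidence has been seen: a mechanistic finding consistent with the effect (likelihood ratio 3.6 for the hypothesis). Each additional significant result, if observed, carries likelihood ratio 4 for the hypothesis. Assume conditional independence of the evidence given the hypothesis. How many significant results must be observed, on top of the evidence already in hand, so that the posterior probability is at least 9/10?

7

Prior odds = 0.0003/0.9997 = 3/9997.
Bayes factor of the evidence already in hand = 3.6.
Odds after that evidence = (3/9997) × 3.6 = 54/49985.
Target odds = 0.9/0.1 = 9.
Need 4ⁿ ≥ 9 ÷ (54/49985) = 49985/6.
4⁶ = 4096 falls short of 49985/6 but 4⁷ = 16384 reaches it, so n = 7.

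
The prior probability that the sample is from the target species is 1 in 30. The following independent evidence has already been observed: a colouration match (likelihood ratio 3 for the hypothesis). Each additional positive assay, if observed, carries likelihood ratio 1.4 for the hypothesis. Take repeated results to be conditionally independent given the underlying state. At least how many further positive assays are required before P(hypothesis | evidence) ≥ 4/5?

11

Prior odds = (1/30)/(29/30) = 1/29.
Bayes factor of the evidence already in hand = 3.
Odds after that evidence = (1/29) × 3 = 3/29.
Target odds = 0.8/0.2 = 4.
Need 1.4ⁿ ≥ 4 ÷ (3/29) = 116/3.
1.4¹⁰ = 282475249/9765625 falls short of 116/3 but 1.4¹¹ ≈40.4957 reaches it, so n = 11.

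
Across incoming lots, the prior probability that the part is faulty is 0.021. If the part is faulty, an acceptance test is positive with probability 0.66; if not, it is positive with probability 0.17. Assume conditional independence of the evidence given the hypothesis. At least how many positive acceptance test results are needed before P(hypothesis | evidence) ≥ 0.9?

Prior odds = 0.021/0.979 = 21/979.
Likelihood ratio of a positive = 0.66/0.17 = 66/17.
Target posterior odds = 0.9/0.1 = 9.
Require (66/17)ⁿ ≥ 9 ÷ (21/979) = 2937/7.
(66/17)⁴ = 18974736/83521 falls short of 2937/7 but (66/17)⁵ ≈882.013 reaches it, so n = 5.

5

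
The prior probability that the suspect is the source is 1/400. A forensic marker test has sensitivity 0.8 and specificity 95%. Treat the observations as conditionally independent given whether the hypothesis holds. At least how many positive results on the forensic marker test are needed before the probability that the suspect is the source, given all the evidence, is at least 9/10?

Prior odds: 0.0025 ÷ 0.9975 = 1/399.
False-positive rate = 1 − 0.95 = 0.05; likelihood ratio of a positive = 0.8/0.05 = 16.
Target odds: 0.9 ÷ 0.1 = 9.
Require 16ⁿ ≥ 9 ÷ (1/399) = 3591.
16² = 256 falls short of 3591 but 16³ = 4096 reaches it, so n = 3.

3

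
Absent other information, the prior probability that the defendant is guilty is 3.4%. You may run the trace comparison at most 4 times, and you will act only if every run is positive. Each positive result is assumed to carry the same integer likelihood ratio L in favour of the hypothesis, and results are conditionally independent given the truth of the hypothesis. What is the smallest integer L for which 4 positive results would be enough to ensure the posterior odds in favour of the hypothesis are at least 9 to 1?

4

Prior odds = 0.034/0.966 = 17/483.
Target odds = 9.
Need L⁴ ≥ 9 ÷ (17/483) = 4347/17.
3⁴ = 81 < 4347/17 ≤ 256 = 4⁴, so L = 4.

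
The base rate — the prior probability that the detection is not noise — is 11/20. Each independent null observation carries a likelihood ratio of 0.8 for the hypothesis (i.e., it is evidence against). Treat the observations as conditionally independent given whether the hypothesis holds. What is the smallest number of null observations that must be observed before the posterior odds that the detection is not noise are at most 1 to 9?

Prior odds: 0.55 ÷ 0.45 = 11/9.
Likelihood ratio per null observation = 0.8.
Target odds = 1/9.
Require 0.8ⁿ ≤ 1/9 ÷ (11/9) = 1/11.
0.8¹⁰ = 1048576/9765625 is still above 1/11 but 0.8¹¹ = 4194304/48828125 is at or below it, so n = 11.

11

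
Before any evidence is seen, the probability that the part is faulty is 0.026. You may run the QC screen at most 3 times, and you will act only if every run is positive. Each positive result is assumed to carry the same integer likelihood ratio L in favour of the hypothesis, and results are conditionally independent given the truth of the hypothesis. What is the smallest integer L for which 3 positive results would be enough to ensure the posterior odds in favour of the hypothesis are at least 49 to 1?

Prior odds = 0.026/0.974 = 13/487.
Target odds = 49.
Need L³ ≥ 49 ÷ (13/487) = 23863/13.
12³ = 1728 < 23863/13 ≤ 2197 = 13³, so L = 13.

13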